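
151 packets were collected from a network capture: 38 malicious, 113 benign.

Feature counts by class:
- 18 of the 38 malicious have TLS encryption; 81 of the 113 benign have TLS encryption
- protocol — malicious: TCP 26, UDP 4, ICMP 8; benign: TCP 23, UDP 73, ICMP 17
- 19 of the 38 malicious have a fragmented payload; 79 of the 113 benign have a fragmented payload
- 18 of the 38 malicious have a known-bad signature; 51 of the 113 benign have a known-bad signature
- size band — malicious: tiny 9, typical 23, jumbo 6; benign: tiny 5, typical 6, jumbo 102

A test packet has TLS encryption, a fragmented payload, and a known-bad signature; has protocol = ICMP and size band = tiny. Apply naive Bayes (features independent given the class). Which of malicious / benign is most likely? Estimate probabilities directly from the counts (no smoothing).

malicious

malicious: (38/151) × (18/38) × (8/38) × (19/38) × (18/38) × (9/38) ≈ 0.00140773
benign: (113/151) × (81/113) × (17/113) × (79/113) × (51/113) × (5/113) ≈ 0.00112671
Highest score → malicious.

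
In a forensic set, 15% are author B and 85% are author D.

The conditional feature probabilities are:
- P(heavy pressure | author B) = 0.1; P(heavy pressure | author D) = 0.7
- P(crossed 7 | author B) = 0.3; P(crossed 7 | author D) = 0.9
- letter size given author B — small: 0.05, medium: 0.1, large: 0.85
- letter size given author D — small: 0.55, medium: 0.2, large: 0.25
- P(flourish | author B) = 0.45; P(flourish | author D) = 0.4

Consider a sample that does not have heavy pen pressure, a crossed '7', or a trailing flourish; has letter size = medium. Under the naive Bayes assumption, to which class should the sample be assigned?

author B: 0.15 × (1−0.1) × (1−0.3) × 0.1 × (1−0.45) = 0.0051975
author D: 0.85 × (1−0.7) × (1−0.9) × 0.2 × (1−0.4) = 0.00306
Highest score → author B.

author B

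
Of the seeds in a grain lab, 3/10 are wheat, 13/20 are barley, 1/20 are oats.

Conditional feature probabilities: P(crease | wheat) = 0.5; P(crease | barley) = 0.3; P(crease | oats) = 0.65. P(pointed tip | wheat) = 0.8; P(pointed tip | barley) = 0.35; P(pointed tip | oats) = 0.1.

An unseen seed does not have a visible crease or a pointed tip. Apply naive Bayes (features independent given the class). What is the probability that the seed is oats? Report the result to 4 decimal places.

0.0461

wheat: 0.3 × (1−0.5) × (1−0.8) = 0.03
barley: 0.65 × (1−0.3) × (1−0.35) = 0.29575
oats: 0.05 × (1−0.65) × (1−0.1) = 0.01575
P(oats | x) = 0.01575 / 0.3415 ≈ 0.0461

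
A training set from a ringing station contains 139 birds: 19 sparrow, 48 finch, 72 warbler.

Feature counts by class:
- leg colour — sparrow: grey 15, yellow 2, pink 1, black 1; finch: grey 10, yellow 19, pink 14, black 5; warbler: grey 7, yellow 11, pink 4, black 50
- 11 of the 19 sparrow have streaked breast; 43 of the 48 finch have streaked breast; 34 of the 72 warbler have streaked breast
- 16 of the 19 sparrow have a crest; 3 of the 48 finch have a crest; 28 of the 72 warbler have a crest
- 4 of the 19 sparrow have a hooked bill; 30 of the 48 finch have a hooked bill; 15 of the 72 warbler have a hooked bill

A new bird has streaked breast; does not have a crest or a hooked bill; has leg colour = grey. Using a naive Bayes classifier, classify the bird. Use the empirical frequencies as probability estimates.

finch

sparrow: (19/139) × (15/19) × (11/19) × (3/19) × (15/19) ≈ 0.00778791
finch: (48/139) × (10/48) × (43/48) × (45/48) × (18/48) ≈ 0.0226577
warbler: (72/139) × (7/72) × (34/72) × (44/72) × (57/72) ≈ 0.0115051
Highest score → finch.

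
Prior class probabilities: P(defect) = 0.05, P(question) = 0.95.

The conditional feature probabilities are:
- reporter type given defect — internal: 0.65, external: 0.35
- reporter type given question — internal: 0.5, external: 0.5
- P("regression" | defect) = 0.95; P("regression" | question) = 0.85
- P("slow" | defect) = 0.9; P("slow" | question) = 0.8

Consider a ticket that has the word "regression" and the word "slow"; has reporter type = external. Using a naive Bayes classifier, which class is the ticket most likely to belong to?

question

defect: 0.05 × 0.35 × 0.95 × 0.9 = 0.0149625
question: 0.95 × 0.5 × 0.85 × 0.8 = 0.323
Highest score → question.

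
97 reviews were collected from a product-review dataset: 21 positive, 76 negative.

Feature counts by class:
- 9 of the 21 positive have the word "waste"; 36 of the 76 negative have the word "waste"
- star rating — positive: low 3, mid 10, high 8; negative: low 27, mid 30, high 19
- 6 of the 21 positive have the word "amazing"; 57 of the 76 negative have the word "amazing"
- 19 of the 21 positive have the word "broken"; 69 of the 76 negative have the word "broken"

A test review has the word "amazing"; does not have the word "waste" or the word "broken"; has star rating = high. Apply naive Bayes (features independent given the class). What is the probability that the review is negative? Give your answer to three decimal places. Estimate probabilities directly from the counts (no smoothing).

positive: (21/97) × (12/21) × (8/21) × (6/21) × (2/21) ≈ 0.0012824
negative: (76/97) × (40/76) × (19/76) × (57/76) × (7/76) ≈ 0.00712154
P(negative | x) = 0.00712154 / 0.00840394 ≈ 0.847

0.847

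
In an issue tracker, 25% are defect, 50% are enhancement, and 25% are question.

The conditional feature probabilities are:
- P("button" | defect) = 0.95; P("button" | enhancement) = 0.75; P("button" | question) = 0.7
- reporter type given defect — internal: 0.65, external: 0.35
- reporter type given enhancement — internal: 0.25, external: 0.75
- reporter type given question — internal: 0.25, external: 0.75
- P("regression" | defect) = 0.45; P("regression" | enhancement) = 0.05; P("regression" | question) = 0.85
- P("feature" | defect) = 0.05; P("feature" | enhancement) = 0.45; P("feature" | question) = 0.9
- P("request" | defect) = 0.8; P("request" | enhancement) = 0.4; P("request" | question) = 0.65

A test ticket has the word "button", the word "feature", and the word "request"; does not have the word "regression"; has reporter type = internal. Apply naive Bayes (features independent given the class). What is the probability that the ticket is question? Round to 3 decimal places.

defect: 0.25 × 0.95 × 0.65 × (1−0.45) × 0.05 × 0.8 = 0.00339625
enhancement: 0.5 × 0.75 × 0.25 × (1−0.05) × 0.45 × 0.4 = 0.01603125
question: 0.25 × 0.7 × 0.25 × (1−0.85) × 0.9 × 0.65 = 0.0038390625
P(question | x) = 0.0038390625 / 0.0232665625 ≈ 0.165

0.165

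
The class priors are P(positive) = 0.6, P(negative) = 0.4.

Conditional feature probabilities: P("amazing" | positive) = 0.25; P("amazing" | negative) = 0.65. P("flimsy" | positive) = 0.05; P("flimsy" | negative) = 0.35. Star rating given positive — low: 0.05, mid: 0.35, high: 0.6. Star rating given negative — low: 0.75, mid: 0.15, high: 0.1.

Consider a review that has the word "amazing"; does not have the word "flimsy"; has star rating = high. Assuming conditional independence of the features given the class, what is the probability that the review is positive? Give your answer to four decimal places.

positive: 0.6 × 0.25 × (1−0.05) × 0.6 = 0.0855
negative: 0.4 × 0.65 × (1−0.35) × 0.1 = 0.0169
P(positive | x) = 0.0855 / 0.1024 ≈ 0.8350

0.8350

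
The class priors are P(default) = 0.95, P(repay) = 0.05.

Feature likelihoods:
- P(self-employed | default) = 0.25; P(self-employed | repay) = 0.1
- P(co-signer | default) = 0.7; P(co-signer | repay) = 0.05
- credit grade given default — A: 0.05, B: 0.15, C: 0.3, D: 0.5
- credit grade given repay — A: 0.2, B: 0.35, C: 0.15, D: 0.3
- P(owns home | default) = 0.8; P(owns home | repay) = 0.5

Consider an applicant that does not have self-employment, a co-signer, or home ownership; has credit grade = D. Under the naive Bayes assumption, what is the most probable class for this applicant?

default: 0.95 × (1−0.25) × (1−0.7) × 0.5 × (1−0.8) = 0.021375
repay: 0.05 × (1−0.1) × (1−0.05) × 0.3 × (1−0.5) = 0.0064125
Highest score → default.

default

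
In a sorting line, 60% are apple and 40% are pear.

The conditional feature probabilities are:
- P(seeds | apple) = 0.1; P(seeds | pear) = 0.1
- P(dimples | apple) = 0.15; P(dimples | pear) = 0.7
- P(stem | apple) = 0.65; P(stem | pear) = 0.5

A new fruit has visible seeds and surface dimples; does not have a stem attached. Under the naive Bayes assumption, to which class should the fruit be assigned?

apple: 0.6 × 0.1 × 0.15 × (1−0.65) = 0.00315
pear: 0.4 × 0.1 × 0.7 × (1−0.5) = 0.014
Highest score → pear.

pear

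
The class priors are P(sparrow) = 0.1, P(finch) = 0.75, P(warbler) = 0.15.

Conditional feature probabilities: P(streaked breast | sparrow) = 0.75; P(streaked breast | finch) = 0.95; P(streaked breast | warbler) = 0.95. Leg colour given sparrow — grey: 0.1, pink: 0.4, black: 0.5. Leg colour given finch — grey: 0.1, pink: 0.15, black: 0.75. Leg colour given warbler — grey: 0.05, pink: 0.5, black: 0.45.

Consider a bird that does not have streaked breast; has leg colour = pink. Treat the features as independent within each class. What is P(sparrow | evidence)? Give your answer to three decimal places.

sparrow: 0.1 × (1−0.75) × 0.4 = 0.01
finch: 0.75 × (1−0.95) × 0.15 = 0.005625
warbler: 0.15 × (1−0.95) × 0.5 = 0.00375
P(sparrow | x) = 0.01 / 0.019375 ≈ 0.516

0.516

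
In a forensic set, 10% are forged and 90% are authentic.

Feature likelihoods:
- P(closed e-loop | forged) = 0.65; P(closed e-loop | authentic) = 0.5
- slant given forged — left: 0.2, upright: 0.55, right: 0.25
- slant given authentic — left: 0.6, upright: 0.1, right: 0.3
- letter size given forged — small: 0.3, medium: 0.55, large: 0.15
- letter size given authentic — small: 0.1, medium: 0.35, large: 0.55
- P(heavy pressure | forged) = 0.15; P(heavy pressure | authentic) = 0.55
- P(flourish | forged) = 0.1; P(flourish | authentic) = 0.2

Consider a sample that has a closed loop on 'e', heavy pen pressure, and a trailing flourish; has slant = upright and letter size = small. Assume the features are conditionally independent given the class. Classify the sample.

forged: 0.1 × 0.65 × 0.55 × 0.3 × 0.15 × 0.1 = 0.000160875
authentic: 0.9 × 0.5 × 0.1 × 0.1 × 0.55 × 0.2 = 0.000495
Highest score → authentic.

authentic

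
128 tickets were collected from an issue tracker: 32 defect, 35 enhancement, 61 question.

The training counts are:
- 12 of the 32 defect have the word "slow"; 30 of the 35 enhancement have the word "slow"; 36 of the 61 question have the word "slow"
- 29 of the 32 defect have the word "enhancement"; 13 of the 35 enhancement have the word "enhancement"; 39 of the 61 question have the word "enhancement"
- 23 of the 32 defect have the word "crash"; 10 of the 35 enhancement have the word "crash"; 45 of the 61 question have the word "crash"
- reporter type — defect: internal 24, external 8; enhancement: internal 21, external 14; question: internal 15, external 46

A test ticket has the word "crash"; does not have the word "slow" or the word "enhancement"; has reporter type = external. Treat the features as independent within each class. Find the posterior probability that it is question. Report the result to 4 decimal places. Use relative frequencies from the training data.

0.8781

defect: (32/128) × (20/32) × (3/32) × (23/32) × (8/32) = 0.00263214111328125
enhancement: (35/128) × (5/35) × (22/35) × (10/35) × (14/35) ≈ 0.00280612
question: (61/128) × (25/61) × (22/61) × (45/61) × (46/61) ≈ 0.0391862
P(question | x) = 0.0391862 / 0.04462446111328125 ≈ 0.8781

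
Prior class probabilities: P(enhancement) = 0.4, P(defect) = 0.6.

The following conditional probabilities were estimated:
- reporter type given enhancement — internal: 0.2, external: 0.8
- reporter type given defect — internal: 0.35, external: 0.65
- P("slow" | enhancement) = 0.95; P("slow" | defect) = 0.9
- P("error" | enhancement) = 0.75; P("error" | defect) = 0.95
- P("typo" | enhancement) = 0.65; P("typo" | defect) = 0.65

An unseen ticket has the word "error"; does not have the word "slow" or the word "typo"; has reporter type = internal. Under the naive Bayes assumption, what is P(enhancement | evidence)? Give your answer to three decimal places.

0.131

enhancement: 0.4 × 0.2 × (1−0.95) × 0.75 × (1−0.65) = 0.00105
defect: 0.6 × 0.35 × (1−0.9) × 0.95 × (1−0.65) = 0.0069825
P(enhancement | x) = 0.00105 / 0.0080325 ≈ 0.131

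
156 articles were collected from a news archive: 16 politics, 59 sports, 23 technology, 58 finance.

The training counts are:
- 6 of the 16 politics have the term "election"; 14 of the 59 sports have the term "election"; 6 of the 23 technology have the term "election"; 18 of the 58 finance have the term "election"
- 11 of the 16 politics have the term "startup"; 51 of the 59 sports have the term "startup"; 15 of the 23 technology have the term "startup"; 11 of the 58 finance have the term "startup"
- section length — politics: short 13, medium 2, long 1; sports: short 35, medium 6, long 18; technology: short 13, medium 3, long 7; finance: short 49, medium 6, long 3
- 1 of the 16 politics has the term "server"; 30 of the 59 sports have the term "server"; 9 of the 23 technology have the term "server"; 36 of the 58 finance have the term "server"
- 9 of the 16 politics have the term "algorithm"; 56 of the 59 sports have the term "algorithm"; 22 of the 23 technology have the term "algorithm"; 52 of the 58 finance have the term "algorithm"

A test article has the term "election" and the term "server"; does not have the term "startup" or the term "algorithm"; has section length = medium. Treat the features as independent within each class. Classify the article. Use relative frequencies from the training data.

finance

politics: (16/156) × (6/16) × (5/16) × (2/16) × (1/16) × (7/16) ≈ 0.0000410814
sports: (59/156) × (14/59) × (8/59) × (6/59) × (30/59) × (3/59) ≈ 0.0000319948
technology: (23/156) × (6/23) × (8/23) × (3/23) × (9/23) × (1/23) ≈ 0.0000296872
finance: (58/156) × (18/58) × (47/58) × (6/58) × (36/58) × (6/58) ≈ 0.000621067
Highest score → finance.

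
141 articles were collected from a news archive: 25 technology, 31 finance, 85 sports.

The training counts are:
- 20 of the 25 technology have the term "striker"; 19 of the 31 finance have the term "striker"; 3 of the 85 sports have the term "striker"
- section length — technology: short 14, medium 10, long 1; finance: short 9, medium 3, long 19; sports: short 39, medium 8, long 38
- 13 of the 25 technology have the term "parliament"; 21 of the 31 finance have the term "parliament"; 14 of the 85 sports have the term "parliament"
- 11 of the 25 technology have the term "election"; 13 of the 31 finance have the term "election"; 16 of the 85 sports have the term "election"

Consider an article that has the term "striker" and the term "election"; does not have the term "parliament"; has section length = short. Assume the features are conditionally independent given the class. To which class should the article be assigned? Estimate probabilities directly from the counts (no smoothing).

technology: (25/141) × (20/25) × (14/25) × (12/25) × (11/25) ≈ 0.0167762
finance: (31/141) × (19/31) × (9/31) × (10/31) × (13/31) ≈ 0.00529219
sports: (85/141) × (3/85) × (39/85) × (71/85) × (16/85) ≈ 0.00153493
Highest score → technology.

technology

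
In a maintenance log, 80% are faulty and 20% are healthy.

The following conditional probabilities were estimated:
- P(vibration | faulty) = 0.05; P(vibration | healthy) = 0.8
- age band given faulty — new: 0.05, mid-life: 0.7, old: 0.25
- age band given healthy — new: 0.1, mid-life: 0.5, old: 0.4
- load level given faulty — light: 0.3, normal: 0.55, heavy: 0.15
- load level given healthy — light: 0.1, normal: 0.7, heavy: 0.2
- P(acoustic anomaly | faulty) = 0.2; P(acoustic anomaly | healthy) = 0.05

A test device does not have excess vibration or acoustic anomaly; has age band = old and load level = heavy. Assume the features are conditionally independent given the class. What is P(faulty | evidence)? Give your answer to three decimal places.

faulty: 0.8 × (1−0.05) × 0.25 × 0.15 × (1−0.2) = 0.0228
healthy: 0.2 × (1−0.8) × 0.4 × 0.2 × (1−0.05) = 0.00304
P(faulty | x) = 0.0228 / 0.02584 ≈ 0.882

0.882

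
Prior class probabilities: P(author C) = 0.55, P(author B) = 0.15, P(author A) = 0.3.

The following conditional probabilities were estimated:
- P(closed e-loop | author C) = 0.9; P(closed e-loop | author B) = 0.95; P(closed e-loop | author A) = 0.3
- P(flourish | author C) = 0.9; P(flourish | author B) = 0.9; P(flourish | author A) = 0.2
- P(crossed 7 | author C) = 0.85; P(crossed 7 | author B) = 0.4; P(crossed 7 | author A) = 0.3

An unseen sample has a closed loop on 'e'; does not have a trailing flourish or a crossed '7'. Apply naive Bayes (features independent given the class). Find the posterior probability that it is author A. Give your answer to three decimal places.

0.759

author C: 0.55 × 0.9 × (1−0.9) × (1−0.85) = 0.007425
author B: 0.15 × 0.95 × (1−0.9) × (1−0.4) = 0.00855
author A: 0.3 × 0.3 × (1−0.2) × (1−0.3) = 0.0504
P(author A | x) = 0.0504 / 0.066375 ≈ 0.759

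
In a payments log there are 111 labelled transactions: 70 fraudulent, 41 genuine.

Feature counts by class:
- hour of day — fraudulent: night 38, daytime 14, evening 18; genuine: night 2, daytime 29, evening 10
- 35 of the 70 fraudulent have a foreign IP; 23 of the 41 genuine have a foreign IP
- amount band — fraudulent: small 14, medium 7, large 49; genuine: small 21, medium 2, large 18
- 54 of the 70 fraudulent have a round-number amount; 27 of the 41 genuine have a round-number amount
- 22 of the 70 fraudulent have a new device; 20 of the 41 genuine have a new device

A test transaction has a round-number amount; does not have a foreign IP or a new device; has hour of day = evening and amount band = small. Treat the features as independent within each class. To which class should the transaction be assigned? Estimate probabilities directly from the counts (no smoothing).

fraudulent

fraudulent: (70/111) × (18/70) × (35/70) × (14/70) × (54/70) × (48/70) ≈ 0.00857805
genuine: (41/111) × (10/41) × (18/41) × (21/41) × (27/41) × (21/41) ≈ 0.00683308
Highest score → fraudulent.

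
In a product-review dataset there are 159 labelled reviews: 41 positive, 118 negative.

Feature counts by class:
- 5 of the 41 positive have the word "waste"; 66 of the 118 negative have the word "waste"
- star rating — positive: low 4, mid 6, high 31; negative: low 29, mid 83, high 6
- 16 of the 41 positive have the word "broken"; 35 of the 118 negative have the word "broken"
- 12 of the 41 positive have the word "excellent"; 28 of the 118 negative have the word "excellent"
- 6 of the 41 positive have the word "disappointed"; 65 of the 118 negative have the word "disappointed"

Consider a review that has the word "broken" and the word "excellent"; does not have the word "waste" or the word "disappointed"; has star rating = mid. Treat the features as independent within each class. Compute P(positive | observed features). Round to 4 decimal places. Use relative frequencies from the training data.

positive: (41/159) × (36/41) × (6/41) × (16/41) × (12/41) × (35/41) ≈ 0.00323065
negative: (118/159) × (52/118) × (83/118) × (35/118) × (28/118) × (53/118) ≈ 0.00727207
P(positive | x) = 0.00323065 / 0.01050272 ≈ 0.3076

0.3076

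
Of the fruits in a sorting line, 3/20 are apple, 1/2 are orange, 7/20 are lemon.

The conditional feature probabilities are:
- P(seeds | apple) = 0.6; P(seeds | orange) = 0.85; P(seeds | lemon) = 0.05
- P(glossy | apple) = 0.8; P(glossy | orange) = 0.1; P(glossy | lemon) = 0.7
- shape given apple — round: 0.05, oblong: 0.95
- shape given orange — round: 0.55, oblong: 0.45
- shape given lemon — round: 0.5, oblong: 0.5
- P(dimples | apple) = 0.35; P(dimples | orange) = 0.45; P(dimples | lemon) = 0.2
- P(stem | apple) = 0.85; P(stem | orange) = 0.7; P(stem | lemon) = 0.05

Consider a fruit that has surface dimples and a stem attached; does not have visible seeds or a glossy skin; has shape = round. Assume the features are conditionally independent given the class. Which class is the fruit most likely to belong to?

orange

apple: 0.15 × (1−0.6) × (1−0.8) × 0.05 × 0.35 × 0.85 = 0.0001785
orange: 0.5 × (1−0.85) × (1−0.1) × 0.55 × 0.45 × 0.7 = 0.011694375
lemon: 0.35 × (1−0.05) × (1−0.7) × 0.5 × 0.2 × 0.05 = 0.00049875
Highest score → orange.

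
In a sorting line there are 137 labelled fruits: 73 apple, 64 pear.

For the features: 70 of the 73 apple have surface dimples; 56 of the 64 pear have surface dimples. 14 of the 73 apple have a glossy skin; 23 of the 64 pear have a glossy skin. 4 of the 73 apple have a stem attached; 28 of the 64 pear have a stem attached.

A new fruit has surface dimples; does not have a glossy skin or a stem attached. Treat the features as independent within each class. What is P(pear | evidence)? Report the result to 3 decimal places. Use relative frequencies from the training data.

apple: (73/137) × (70/73) × (59/73) × (69/73) ≈ 0.390331
pear: (64/137) × (56/64) × (41/64) × (36/64) ≈ 0.147297
P(pear | x) = 0.147297 / 0.537628 ≈ 0.274

0.274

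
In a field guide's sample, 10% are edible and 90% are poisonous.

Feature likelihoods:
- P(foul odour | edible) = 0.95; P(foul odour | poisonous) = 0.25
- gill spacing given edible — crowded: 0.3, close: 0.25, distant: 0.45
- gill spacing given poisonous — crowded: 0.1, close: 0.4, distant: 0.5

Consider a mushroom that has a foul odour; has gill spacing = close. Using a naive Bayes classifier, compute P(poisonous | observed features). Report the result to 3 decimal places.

edible: 0.1 × 0.95 × 0.25 = 0.02375
poisonous: 0.9 × 0.25 × 0.4 = 0.09
P(poisonous | x) = 0.09 / 0.11375 ≈ 0.791

0.791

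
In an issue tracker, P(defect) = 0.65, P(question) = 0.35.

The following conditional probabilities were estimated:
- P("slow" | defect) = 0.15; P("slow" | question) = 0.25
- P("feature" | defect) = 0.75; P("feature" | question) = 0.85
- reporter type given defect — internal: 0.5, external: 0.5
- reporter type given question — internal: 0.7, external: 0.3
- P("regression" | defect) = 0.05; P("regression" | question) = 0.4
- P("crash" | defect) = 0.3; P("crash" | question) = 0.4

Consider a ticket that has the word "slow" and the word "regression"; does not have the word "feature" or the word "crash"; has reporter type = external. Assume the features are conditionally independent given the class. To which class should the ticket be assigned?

defect: 0.65 × 0.15 × (1−0.75) × 0.5 × 0.05 × (1−0.3) = 0.0004265625
question: 0.35 × 0.25 × (1−0.85) × 0.3 × 0.4 × (1−0.4) = 0.000945
Highest score → question.

question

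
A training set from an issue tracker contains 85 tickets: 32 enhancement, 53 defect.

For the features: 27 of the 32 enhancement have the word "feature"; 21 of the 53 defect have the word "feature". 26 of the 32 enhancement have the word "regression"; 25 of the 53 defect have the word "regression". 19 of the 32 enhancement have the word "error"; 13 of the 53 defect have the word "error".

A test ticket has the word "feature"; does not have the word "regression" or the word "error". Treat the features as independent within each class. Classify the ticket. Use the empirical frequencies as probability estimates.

enhancement: (32/85) × (27/32) × (6/32) × (13/32) ≈ 0.0241958
defect: (53/85) × (21/53) × (28/53) × (40/53) ≈ 0.0985069
Highest score → defect.

defect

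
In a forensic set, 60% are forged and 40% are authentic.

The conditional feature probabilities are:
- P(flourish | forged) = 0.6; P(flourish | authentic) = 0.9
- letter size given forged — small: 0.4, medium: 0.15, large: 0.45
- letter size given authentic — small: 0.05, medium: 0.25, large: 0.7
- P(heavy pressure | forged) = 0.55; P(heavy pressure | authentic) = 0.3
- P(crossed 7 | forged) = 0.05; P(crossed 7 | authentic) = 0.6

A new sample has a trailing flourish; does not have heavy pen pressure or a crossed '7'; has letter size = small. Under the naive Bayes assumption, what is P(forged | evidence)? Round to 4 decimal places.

forged: 0.6 × 0.6 × 0.4 × (1−0.55) × (1−0.05) = 0.06156
authentic: 0.4 × 0.9 × 0.05 × (1−0.3) × (1−0.6) = 0.00504
P(forged | x) = 0.06156 / 0.0666 ≈ 0.9243

0.9243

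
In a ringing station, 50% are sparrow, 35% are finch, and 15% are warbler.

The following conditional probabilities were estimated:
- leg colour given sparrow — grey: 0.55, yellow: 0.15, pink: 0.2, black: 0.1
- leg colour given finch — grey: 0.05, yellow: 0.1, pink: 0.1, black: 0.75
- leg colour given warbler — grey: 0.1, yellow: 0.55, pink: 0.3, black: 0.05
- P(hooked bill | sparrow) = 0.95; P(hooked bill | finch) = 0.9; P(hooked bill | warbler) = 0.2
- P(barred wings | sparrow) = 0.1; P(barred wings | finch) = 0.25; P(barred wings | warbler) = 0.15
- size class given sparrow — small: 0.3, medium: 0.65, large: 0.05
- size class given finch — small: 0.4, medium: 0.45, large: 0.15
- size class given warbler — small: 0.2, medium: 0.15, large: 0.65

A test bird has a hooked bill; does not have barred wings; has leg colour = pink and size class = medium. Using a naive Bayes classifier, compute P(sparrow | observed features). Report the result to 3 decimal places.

0.825

sparrow: 0.5 × 0.2 × 0.95 × (1−0.1) × 0.65 = 0.055575
finch: 0.35 × 0.1 × 0.9 × (1−0.25) × 0.45 = 0.01063125
warbler: 0.15 × 0.3 × 0.2 × (1−0.15) × 0.15 = 0.0011475
P(sparrow | x) = 0.055575 / 0.06735375 ≈ 0.825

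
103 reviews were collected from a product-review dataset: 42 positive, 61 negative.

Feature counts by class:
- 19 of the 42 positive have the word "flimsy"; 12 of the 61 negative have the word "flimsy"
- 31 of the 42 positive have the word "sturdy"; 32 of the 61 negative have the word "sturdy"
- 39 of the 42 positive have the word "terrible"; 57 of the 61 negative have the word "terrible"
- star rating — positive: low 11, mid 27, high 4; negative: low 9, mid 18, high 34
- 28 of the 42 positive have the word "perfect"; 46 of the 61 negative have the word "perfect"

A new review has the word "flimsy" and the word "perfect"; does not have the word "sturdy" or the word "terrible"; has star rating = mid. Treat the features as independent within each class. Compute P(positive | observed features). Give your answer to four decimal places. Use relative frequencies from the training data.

0.6466

positive: (42/103) × (19/42) × (11/42) × (3/42) × (27/42) × (28/42) ≈ 0.00147895
negative: (61/103) × (12/61) × (29/61) × (4/61) × (18/61) × (46/61) ≈ 0.000808189
P(positive | x) = 0.00147895 / 0.002287139 ≈ 0.6466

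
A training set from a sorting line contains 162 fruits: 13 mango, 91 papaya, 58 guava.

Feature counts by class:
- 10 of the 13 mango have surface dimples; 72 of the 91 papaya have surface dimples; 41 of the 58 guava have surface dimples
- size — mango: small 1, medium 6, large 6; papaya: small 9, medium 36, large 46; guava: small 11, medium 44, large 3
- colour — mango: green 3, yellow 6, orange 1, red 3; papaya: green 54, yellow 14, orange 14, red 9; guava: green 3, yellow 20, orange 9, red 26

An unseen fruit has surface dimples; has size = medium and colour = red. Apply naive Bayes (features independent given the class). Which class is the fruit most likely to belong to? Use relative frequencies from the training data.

mango: (13/162) × (10/13) × (6/13) × (3/13) ≈ 0.00657462
papaya: (91/162) × (72/91) × (36/91) × (9/91) ≈ 0.0173892
guava: (58/162) × (41/58) × (44/58) × (26/58) ≈ 0.0860674
Highest score → guava.

guava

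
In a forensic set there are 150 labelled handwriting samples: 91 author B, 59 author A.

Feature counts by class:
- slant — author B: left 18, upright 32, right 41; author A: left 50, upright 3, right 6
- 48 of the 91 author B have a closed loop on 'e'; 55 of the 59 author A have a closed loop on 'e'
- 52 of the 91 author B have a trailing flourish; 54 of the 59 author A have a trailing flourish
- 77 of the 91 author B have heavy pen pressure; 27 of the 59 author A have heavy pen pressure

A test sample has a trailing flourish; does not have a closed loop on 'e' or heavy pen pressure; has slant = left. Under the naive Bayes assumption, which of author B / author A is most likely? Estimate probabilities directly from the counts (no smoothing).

author A

author B: (91/150) × (18/91) × (43/91) × (52/91) × (14/91) ≈ 0.00498491
author A: (59/150) × (50/59) × (4/59) × (54/59) × (32/59) ≈ 0.0112183
Highest score → author A.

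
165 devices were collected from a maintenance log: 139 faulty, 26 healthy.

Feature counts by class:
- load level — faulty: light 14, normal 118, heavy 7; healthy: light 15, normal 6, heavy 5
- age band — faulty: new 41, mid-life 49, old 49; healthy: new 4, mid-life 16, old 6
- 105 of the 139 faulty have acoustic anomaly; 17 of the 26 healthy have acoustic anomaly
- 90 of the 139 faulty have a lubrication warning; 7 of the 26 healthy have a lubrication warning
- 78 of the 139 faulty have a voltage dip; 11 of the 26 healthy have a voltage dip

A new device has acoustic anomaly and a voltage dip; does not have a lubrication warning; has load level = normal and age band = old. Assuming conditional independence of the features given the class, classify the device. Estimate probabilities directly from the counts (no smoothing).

faulty: (139/165) × (118/139) × (49/139) × (105/139) × (49/139) × (78/139) ≈ 0.0376717
healthy: (26/165) × (6/26) × (6/26) × (17/26) × (19/26) × (11/26) ≈ 0.00169637
Highest score → faulty.

faulty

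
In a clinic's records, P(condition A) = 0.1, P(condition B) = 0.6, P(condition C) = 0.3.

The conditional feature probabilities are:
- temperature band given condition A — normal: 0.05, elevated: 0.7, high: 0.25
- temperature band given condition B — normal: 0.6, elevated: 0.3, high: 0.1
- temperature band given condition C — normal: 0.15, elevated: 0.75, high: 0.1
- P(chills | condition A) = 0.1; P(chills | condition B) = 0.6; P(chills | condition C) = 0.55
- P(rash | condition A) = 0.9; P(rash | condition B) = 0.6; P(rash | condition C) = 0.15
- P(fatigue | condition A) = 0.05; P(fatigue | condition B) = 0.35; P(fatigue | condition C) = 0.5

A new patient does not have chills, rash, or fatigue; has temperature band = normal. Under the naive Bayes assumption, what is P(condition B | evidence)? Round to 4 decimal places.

condition A: 0.1 × 0.05 × (1−0.1) × (1−0.9) × (1−0.05) = 0.0004275
condition B: 0.6 × 0.6 × (1−0.6) × (1−0.6) × (1−0.35) = 0.03744
condition C: 0.3 × 0.15 × (1−0.55) × (1−0.15) × (1−0.5) = 0.00860625
P(condition B | x) = 0.03744 / 0.04647375 ≈ 0.8056

0.8056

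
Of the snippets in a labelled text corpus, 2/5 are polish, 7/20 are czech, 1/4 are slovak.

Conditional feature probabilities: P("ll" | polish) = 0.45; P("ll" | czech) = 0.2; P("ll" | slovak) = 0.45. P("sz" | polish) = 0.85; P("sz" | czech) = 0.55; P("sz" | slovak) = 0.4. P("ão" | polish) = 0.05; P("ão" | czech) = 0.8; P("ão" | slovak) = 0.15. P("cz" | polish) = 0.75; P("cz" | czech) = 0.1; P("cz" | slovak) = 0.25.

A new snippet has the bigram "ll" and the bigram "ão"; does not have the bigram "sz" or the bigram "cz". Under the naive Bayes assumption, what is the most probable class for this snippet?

polish: 0.4 × 0.45 × (1−0.85) × 0.05 × (1−0.75) = 0.0003375
czech: 0.35 × 0.2 × (1−0.55) × 0.8 × (1−0.1) = 0.02268
slovak: 0.25 × 0.45 × (1−0.4) × 0.15 × (1−0.25) = 0.00759375
Highest score → czech.

czech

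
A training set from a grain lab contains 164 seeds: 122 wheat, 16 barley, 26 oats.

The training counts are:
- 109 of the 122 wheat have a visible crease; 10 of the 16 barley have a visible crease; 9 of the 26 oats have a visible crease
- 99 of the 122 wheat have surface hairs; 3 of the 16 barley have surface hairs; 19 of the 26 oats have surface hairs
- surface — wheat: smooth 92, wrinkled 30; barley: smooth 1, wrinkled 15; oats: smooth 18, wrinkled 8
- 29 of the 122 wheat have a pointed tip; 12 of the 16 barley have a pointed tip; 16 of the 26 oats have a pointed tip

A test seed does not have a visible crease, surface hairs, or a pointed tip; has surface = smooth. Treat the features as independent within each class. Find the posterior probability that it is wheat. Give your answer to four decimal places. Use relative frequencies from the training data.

wheat: (122/164) × (13/122) × (23/122) × (92/122) × (93/122) ≈ 0.0085905
barley: (16/164) × (6/16) × (13/16) × (1/16) × (4/16) ≈ 0.000464463
oats: (26/164) × (17/26) × (7/26) × (18/26) × (10/26) ≈ 0.00743114
P(wheat | x) = 0.0085905 / 0.016486103 ≈ 0.5211

0.5211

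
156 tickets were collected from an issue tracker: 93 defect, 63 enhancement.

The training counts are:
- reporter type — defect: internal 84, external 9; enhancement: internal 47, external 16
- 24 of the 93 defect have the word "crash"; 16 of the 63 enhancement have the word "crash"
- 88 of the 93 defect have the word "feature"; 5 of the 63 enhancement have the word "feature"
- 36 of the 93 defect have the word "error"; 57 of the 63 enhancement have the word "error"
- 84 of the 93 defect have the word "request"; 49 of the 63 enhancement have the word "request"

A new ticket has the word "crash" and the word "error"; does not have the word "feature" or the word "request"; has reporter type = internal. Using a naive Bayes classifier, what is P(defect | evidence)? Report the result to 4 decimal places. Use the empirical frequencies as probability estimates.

0.0194

defect: (93/156) × (84/93) × (24/93) × (5/93) × (36/93) × (9/93) ≈ 0.000279865
enhancement: (63/156) × (47/63) × (16/63) × (58/63) × (57/63) × (14/63) ≈ 0.0141632
P(defect | x) = 0.000279865 / 0.014443065 ≈ 0.0194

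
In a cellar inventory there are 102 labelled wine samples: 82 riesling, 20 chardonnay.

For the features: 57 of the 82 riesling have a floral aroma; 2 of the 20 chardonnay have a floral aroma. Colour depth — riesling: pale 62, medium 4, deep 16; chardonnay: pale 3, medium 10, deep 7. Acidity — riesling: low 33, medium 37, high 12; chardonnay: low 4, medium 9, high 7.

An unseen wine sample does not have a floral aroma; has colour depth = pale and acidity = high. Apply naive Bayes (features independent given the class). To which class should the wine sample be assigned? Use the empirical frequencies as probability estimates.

riesling

riesling: (82/102) × (25/82) × (62/82) × (12/82) ≈ 0.0271197
chardonnay: (20/102) × (18/20) × (3/20) × (7/20) ≈ 0.00926471
Highest score → riesling.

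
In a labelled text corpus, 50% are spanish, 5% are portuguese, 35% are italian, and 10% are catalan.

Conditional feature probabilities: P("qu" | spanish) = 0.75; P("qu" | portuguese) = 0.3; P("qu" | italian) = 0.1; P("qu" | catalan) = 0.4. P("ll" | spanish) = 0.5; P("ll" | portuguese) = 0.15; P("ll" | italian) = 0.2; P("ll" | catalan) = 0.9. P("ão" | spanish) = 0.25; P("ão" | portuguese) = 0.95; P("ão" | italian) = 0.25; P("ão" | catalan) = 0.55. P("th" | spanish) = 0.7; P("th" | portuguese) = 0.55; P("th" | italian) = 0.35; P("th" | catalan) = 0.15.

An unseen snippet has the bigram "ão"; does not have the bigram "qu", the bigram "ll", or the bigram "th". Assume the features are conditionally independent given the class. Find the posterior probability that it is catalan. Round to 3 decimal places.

0.046

spanish: 0.5 × (1−0.75) × (1−0.5) × 0.25 × (1−0.7) = 0.0046875
portuguese: 0.05 × (1−0.3) × (1−0.15) × 0.95 × (1−0.55) = 0.012718125
italian: 0.35 × (1−0.1) × (1−0.2) × 0.25 × (1−0.35) = 0.04095
catalan: 0.1 × (1−0.4) × (1−0.9) × 0.55 × (1−0.15) = 0.002805
P(catalan | x) = 0.002805 / 0.061160625 ≈ 0.046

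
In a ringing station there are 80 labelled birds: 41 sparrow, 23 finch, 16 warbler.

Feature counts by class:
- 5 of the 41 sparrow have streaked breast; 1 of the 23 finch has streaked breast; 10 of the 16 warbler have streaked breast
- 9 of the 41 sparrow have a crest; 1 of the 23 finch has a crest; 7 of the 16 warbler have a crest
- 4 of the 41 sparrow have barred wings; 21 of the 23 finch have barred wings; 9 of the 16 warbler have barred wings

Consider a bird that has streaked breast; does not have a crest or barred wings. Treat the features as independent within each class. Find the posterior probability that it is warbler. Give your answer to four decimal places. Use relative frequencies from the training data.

0.4057

sparrow: (41/80) × (5/41) × (32/41) × (37/41) ≈ 0.0440214
finch: (23/80) × (1/23) × (22/23) × (2/23) ≈ 0.0010397
warbler: (16/80) × (10/16) × (9/16) × (7/16) = 0.03076171875
P(warbler | x) = 0.03076171875 / 0.07582281875 ≈ 0.4057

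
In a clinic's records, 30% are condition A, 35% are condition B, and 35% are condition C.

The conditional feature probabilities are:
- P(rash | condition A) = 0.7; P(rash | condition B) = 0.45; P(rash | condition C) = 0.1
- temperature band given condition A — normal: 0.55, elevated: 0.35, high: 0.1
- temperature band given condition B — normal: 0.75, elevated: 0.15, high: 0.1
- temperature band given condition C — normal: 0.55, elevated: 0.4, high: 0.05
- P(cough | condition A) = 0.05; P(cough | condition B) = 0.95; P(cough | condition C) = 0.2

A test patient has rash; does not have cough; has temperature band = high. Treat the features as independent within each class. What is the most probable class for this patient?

condition A

condition A: 0.3 × 0.7 × 0.1 × (1−0.05) = 0.01995
condition B: 0.35 × 0.45 × 0.1 × (1−0.95) = 0.0007875
condition C: 0.35 × 0.1 × 0.05 × (1−0.2) = 0.0014
Highest score → condition A.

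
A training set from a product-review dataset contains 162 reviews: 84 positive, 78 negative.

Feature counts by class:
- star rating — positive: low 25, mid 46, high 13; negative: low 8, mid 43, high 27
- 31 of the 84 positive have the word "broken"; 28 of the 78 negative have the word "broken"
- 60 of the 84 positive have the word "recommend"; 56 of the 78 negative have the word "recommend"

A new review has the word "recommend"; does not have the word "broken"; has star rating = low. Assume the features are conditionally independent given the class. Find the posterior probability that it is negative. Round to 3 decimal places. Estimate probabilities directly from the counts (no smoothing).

0.246

positive: (84/162) × (25/84) × (53/84) × (60/84) ≈ 0.0695494
negative: (78/162) × (8/78) × (50/78) × (56/78) ≈ 0.0227271
P(negative | x) = 0.0227271 / 0.0922765 ≈ 0.246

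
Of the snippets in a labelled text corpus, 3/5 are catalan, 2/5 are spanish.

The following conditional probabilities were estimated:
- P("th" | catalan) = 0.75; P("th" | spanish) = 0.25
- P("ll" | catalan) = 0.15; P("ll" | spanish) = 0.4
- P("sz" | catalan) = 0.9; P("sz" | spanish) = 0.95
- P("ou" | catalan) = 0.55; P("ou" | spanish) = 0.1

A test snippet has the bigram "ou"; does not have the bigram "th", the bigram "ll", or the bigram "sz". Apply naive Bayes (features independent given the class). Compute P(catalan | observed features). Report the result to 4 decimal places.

0.8863

catalan: 0.6 × (1−0.75) × (1−0.15) × (1−0.9) × 0.55 = 0.0070125
spanish: 0.4 × (1−0.25) × (1−0.4) × (1−0.95) × 0.1 = 0.0009
P(catalan | x) = 0.0070125 / 0.0079125 ≈ 0.8863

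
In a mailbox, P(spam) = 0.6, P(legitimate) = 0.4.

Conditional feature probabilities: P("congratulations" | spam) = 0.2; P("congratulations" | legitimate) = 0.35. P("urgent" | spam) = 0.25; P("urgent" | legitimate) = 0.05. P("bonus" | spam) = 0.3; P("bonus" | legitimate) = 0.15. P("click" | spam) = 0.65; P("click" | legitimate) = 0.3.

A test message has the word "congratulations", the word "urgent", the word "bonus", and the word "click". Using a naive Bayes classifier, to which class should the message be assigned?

spam

spam: 0.6 × 0.2 × 0.25 × 0.3 × 0.65 = 0.00585
legitimate: 0.4 × 0.35 × 0.05 × 0.15 × 0.3 = 0.000315
Highest score → spam.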